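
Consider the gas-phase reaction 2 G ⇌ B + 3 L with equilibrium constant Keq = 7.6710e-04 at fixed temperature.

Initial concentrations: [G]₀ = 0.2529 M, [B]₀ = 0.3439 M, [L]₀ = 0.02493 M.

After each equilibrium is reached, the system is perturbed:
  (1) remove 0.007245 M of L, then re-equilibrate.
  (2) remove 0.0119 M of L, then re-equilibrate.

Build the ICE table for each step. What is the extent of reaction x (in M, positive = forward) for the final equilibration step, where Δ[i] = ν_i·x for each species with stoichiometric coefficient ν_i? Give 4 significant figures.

x = 0.003577 M

Q₀ = 8.3311e-05 vs Keq = 7.6710e-04 ⇒ Q<K, forward
Step 1:
                   G          B          L
  Initial     0.2529     0.3439    0.02493
  Change    -0.01643   0.008214    0.02464
  Equil       0.2365     0.3521    0.04957
  solve Keq expr → x = 0.008214; check Q = 7.6710e-04
Then remove 0.007245 M of L.
Step 2:
                   G          B          L
  Initial     0.2365     0.3521    0.04233
  Change   -0.004356   0.002178   0.006534
  Equil       0.2321     0.3543    0.04886
  solve Keq expr → x = 0.002178; check Q = 7.6710e-04
Then remove 0.0119 M of L.
Step 3:
                   G          B          L
  Initial     0.2321     0.3543    0.03696
  Change   -0.007154   0.003577    0.01073
  Equil        0.225     0.3579    0.04769
  solve Keq expr → x = 0.003577; check Q = 7.6710e-04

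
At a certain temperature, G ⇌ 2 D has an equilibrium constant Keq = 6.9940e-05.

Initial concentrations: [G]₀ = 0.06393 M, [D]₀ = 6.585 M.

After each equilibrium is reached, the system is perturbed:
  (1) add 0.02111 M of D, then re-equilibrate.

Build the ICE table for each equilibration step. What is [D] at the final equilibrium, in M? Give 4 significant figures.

[D]_eq = 0.01533 M

Q₀ = 678.3 vs Keq = 6.9940e-05 ⇒ Q>K, reverse
Step 1:
                    G           D
  I           0.06393       6.585
  C             3.285       -6.57
  E             3.349      0.0153
  solve Keq expr → x = -3.285; check Q = 6.9940e-05
Then add 0.02111 M of D.
Step 2:
                    G           D
  I             3.349     0.03641
  C           0.01054    -0.02109
  E             3.359     0.01533
  solve Keq expr → x = -0.01054; check Q = 6.9940e-05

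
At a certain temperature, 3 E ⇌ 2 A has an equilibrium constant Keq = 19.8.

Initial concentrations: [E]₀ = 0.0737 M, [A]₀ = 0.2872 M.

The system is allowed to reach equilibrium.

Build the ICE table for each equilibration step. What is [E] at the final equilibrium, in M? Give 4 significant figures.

[E]_eq = 0.1431 M

Q₀ = 206 vs Keq = 19.8 ⇒ Q>K, reverse
Step 1:
                   E          A
  Initial     0.0737     0.2872
  Change     0.06942   -0.04628
  Equil       0.1431     0.2409
  solve Keq expr → x = -0.02314; check Q = 19.8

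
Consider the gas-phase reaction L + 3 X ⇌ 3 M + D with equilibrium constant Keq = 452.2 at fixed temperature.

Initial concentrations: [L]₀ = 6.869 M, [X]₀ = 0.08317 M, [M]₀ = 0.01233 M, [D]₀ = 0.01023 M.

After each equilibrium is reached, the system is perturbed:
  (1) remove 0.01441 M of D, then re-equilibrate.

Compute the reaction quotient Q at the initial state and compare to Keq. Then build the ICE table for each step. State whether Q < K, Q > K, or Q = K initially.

Q₀ = 4.8526e-06 vs Keq = 452.2 ⇒ Q<K, forward
Step 1:
                  L         X         M         D
  init        6.869   0.08317   0.01233   0.01023
  Δ        -0.02701  -0.08103   0.08103   0.02701
  eq          6.842   0.00214   0.09336   0.03724
  solve Keq expr → x = 0.02701; check Q = 452.2
Then remove 0.01441 M of D.
Step 2:
                  L         X         M         D
  init        6.842   0.00214   0.09336   0.02283
  Δ       -1.0437e-04 -3.1312e-04 3.1312e-04 1.0437e-04
  eq          6.842  0.001826   0.09367   0.02293
  solve Keq expr → x = 1.0437e-04; check Q = 452.2

Q₀ = 4.8526e-06; Q < K (proceeds forward)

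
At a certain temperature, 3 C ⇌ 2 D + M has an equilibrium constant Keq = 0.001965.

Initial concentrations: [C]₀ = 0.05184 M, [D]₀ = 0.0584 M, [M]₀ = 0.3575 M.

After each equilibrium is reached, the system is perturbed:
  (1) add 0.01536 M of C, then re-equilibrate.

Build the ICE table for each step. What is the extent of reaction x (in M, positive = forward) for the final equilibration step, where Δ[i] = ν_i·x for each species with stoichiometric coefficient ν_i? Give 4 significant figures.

x = 3.1227e-04 M

Q₀ = 8.752 vs Keq = 0.001965 ⇒ Q>K, reverse
Step 1:
                    C           D           M
  I           0.05184      0.0584      0.3575
  C           0.08194    -0.05463    -0.02731
  E            0.1338    0.003775      0.3302
  solve Keq expr → x = -0.02731; check Q = 0.001965
Then add 0.01536 M of C.
Step 2:
                    C           D           M
  I            0.1491    0.003775      0.3302
  C       -9.3680e-04  6.2453e-04  3.1227e-04
  E            0.1482    0.004399      0.3305
  solve Keq expr → x = 3.1227e-04; check Q = 0.001965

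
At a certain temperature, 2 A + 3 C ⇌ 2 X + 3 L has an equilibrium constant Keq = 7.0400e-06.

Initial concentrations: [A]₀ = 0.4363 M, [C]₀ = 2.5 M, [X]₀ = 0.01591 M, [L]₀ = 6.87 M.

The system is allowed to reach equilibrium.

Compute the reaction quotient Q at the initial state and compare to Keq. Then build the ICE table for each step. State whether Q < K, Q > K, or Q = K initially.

Q₀ = 0.02759; Q > K (proceeds reverse)

Q₀ = 0.02759 vs Keq = 7.0400e-06 ⇒ Q>K, reverse
Step 1:
                  A         C         X         L
  init       0.4363       2.5   0.01591      6.87
  Δ         0.01564   0.02346  -0.01564  -0.02346
  eq         0.4519     2.523 2.6832e-04     6.847
  solve Keq expr → x = -0.007821; check Q = 7.0400e-06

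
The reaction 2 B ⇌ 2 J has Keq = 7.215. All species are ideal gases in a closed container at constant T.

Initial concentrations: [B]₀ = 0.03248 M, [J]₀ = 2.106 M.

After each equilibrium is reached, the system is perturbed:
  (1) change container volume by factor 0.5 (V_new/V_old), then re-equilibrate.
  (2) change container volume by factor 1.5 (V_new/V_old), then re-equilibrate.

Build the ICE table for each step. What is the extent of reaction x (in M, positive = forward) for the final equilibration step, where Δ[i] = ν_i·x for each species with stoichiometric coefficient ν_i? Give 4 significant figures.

x = 0 M

Q₀ = 4204 vs Keq = 7.215 ⇒ Q>K, reverse
Step 1:
                  B         J
  Initial   0.03248     2.106
  Change     0.5477   -0.5477
  Equil      0.5802     1.558
  solve Keq expr → x = -0.2738; check Q = 7.215
Then change container volume by factor 0.5 (V_new/V_old).
Step 2:
                  B         J
  Initial      1.16     3.117
  Change          0         0
  Equil        1.16     3.117
  solve Keq expr → x = 0; check Q = 7.215
Then change container volume by factor 1.5 (V_new/V_old).
Step 3:
                  B         J
  Initial    0.7735     2.078
  Change          0         0
  Equil      0.7735     2.078
  solve Keq expr → x = 0; check Q = 7.215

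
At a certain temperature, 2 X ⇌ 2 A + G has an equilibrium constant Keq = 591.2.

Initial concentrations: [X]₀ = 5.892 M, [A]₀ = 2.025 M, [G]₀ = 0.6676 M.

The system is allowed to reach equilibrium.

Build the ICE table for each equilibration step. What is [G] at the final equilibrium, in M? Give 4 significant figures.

[G]_eq = 3.337 M

Q₀ = 0.07886 vs Keq = 591.2 ⇒ Q<K, forward
Step 1:
                    X           A           G
  I             5.892       2.025      0.6676
  C            -5.339       5.339       2.669
  E            0.5532       7.364       3.337
  solve Keq expr → x = 2.669; check Q = 591.2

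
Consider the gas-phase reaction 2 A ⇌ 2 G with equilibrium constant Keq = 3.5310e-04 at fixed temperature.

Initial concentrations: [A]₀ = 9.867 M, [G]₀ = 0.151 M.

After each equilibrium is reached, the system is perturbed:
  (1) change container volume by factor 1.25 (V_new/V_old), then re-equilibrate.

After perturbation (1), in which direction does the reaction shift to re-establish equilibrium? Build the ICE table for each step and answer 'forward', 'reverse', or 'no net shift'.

Q₀ = 2.3420e-04 vs Keq = 3.5310e-04 ⇒ Q<K, forward
Step 1:
                    A           G
  init          9.867       0.151
  Δ          -0.03378     0.03378
  eq            9.833      0.1848
  solve Keq expr → x = 0.01689; check Q = 3.5310e-04
Then change container volume by factor 1.25 (V_new/V_old).
Step 2:
                    A           G
  init          7.867      0.1478
  Δ                 0           0
  eq            7.867      0.1478
  solve Keq expr → x = 0; check Q = 3.5310e-04

Direction: no net shift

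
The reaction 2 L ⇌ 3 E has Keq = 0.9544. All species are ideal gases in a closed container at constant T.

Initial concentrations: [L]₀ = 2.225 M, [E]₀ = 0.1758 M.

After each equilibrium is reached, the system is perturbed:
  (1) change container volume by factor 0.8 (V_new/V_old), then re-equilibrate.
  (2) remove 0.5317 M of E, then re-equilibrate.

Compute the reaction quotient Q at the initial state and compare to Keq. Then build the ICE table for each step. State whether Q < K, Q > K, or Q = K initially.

Q₀ = 0.001097; Q < K (proceeds forward)

Q₀ = 0.001097 vs Keq = 0.9544 ⇒ Q<K, forward
Step 1:
                  L         E
  I           2.225    0.1758
  C         -0.7379     1.107
  E           1.487     1.283
  solve Keq expr → x = 0.369; check Q = 0.9544
Then change container volume by factor 0.8 (V_new/V_old).
Step 2:
                  L         E
  I           1.859     1.603
  C         0.05659  -0.08488
  E           1.915     1.519
  solve Keq expr → x = -0.02829; check Q = 0.9544
Then remove 0.5317 M of E.
Step 3:
                  L         E
  I           1.915    0.9868
  C         -0.2605    0.3907
  E           1.655     1.378
  solve Keq expr → x = 0.1302; check Q = 0.9544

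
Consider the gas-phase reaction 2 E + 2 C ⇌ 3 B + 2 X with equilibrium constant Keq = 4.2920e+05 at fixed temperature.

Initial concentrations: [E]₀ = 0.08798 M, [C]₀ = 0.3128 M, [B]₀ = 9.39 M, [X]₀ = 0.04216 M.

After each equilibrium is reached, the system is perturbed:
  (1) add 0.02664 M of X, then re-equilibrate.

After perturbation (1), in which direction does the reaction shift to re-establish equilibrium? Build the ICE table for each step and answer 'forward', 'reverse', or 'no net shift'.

Q₀ = 1943 vs Keq = 4.2920e+05 ⇒ Q<K, forward
Step 1:
                   E          C          B          X
  I          0.08798     0.3128       9.39    0.04216
  C         -0.06792   -0.06792     0.1019    0.06792
  E          0.02006     0.2449      9.492     0.1101
  solve Keq expr → x = 0.03396; check Q = 4.2920e+05
Then add 0.02664 M of X.
Step 2:
                   E          C          B          X
  I          0.02006     0.2449      9.492     0.1367
  C         0.003778   0.003778  -0.005667  -0.003778
  E          0.02384     0.2487      9.486     0.1329
  solve Keq expr → x = -0.001889; check Q = 4.2920e+05

Direction: reverse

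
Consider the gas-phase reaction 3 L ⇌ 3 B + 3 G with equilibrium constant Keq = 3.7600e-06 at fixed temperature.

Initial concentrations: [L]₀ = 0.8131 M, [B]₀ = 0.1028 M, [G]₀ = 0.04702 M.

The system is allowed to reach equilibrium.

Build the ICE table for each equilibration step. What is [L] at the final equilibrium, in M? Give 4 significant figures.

Q₀ = 2.1009e-07 vs Keq = 3.7600e-06 ⇒ Q<K, forward
Step 1:
                    L           B           G
  Initial      0.8131      0.1028     0.04702
  Change     -0.03834     0.03834     0.03834
  Equil        0.7748      0.1411     0.08536
  solve Keq expr → x = 0.01278; check Q = 3.7600e-06

[L]_eq = 0.7748 M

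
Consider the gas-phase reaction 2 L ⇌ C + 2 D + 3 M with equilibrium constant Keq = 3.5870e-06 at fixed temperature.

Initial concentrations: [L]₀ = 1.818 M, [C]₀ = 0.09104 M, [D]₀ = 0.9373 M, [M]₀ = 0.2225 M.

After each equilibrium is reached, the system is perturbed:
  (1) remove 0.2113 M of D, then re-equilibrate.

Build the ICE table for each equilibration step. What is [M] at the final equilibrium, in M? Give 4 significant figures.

[M]_eq = 0.08853 M

Q₀ = 2.6656e-04 vs Keq = 3.5870e-06 ⇒ Q>K, reverse
Step 1:
                   L          C          D          M
  I            1.818    0.09104     0.9373     0.2225
  C          0.09756   -0.04878   -0.09756    -0.1463
  E            1.916    0.04226     0.8397    0.07616
  solve Keq expr → x = -0.04878; check Q = 3.5870e-06
Then remove 0.2113 M of D.
Step 2:
                   L          C          D          M
  I            1.916    0.04226     0.6284    0.07616
  C        -0.008252   0.004126   0.008252    0.01238
  E            1.907    0.04638     0.6367    0.08853
  solve Keq expr → x = 0.004126; check Q = 3.5870e-06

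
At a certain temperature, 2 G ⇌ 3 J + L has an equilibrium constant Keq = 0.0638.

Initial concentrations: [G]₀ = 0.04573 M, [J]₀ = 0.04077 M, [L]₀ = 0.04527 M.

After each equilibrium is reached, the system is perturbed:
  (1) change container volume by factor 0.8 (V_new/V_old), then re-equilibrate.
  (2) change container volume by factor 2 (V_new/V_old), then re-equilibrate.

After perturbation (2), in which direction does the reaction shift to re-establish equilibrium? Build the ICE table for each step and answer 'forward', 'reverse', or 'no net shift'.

Q₀ = 0.001467 vs Keq = 0.0638 ⇒ Q<K, forward
Step 1:
                  G         J         L
  I         0.04573   0.04077   0.04527
  C        -0.02494   0.03741   0.01247
  E         0.02079   0.07818   0.05774
  solve Keq expr → x = 0.01247; check Q = 0.0638
Then change container volume by factor 0.8 (V_new/V_old).
Step 2:
                  G         J         L
  I         0.02599   0.09772   0.07217
  C        0.003528 -0.005291 -0.001764
  E         0.02952   0.09243   0.07041
  solve Keq expr → x = -0.001764; check Q = 0.0638
Then change container volume by factor 2 (V_new/V_old).
Step 3:
                  G         J         L
  I         0.01476   0.04621    0.0352
  C       -0.005129  0.007694  0.002565
  E         0.00963   0.05391   0.03777
  solve Keq expr → x = 0.002565; check Q = 0.0638

Direction: forward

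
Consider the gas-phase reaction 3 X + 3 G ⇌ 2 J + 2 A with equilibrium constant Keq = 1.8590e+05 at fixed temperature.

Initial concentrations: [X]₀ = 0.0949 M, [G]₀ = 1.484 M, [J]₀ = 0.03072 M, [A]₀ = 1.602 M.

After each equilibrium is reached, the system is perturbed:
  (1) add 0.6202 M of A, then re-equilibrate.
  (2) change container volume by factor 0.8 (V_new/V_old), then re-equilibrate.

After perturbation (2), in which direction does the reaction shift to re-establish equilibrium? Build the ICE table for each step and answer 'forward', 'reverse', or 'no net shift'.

Direction: forward

Q₀ = 0.8671 vs Keq = 1.8590e+05 ⇒ Q<K, forward
Step 1:
                   X          G          J          A
  I           0.0949      1.484    0.03072      1.602
  C         -0.09131   -0.09131    0.06087    0.06087
  E         0.003588      1.393    0.09159      1.663
  solve Keq expr → x = 0.03044; check Q = 1.8590e+05
Then add 0.6202 M of A.
Step 2:
                   X          G          J          A
  I         0.003588      1.393    0.09159      2.283
  C       8.2327e-04 8.2327e-04 -5.4885e-04 -5.4885e-04
  E         0.004411      1.394    0.09105      2.283
  solve Keq expr → x = -2.7442e-04; check Q = 1.8590e+05
Then change container volume by factor 0.8 (V_new/V_old).
Step 3:
                   X          G          J          A
  I         0.005514      1.742     0.1138      2.853
  C       -7.4579e-04 -7.4579e-04 4.9720e-04 4.9720e-04
  E         0.004768      1.741     0.1143      2.854
  solve Keq expr → x = 2.4860e-04; check Q = 1.8590e+05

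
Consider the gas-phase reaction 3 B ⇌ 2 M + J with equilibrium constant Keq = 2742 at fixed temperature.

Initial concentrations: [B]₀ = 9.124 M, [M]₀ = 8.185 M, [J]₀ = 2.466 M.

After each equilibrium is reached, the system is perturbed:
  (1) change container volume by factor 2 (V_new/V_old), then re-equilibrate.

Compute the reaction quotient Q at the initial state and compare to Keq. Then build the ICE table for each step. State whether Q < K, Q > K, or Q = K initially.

Q₀ = 0.2175 vs Keq = 2742 ⇒ Q<K, forward
Step 1:
                  B         M         J
  init        9.124     8.185     2.466
  Δ          -8.409     5.606     2.803
  eq          0.715     13.79     5.269
  solve Keq expr → x = 2.803; check Q = 2742
Then change container volume by factor 2 (V_new/V_old).
Step 2:
                  B         M         J
  init       0.3575     6.896     2.635
  Δ               0         0         0
  eq         0.3575     6.896     2.635
  solve Keq expr → x = 0; check Q = 2742

Q₀ = 0.2175; Q < K (proceeds forward)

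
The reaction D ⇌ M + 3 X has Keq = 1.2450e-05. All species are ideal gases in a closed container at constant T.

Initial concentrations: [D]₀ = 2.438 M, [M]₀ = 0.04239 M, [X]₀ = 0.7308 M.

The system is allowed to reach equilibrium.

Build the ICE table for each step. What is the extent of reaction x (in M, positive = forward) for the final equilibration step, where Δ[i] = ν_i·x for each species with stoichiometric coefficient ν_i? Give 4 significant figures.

Q₀ = 0.006786 vs Keq = 1.2450e-05 ⇒ Q>K, reverse
Step 1:
                   D          M          X
  init         2.438    0.04239     0.7308
  Δ          0.04225   -0.04225    -0.1267
  eq            2.48 1.4010e-04     0.6041
  solve Keq expr → x = -0.04225; check Q = 1.2450e-05

x = -0.04225 M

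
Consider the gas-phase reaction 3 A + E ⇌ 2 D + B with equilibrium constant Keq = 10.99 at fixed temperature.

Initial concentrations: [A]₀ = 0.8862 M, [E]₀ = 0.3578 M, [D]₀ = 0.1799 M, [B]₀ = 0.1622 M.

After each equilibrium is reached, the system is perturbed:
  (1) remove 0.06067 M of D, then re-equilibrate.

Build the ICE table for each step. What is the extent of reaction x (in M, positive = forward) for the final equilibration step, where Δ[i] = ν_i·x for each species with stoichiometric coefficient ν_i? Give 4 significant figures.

x = 0.005729 M

Q₀ = 0.02108 vs Keq = 10.99 ⇒ Q<K, forward
Step 1:
                    A           E           D           B
  Initial      0.8862      0.3578      0.1799      0.1622
  Change       -0.525      -0.175        0.35       0.175
  Equil        0.3612      0.1828      0.5299      0.3372
  solve Keq expr → x = 0.175; check Q = 10.99
Then remove 0.06067 M of D.
Step 2:
                    A           E           D           B
  Initial      0.3612      0.1828      0.4692      0.3372
  Change     -0.01719   -0.005729     0.01146    0.005729
  Equil         0.344      0.1771      0.4807      0.3429
  solve Keq expr → x = 0.005729; check Q = 10.99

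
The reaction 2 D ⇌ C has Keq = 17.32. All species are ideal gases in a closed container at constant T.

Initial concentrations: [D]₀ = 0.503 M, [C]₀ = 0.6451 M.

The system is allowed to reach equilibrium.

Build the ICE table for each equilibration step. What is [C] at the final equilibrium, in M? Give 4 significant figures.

Q₀ = 2.55 vs Keq = 17.32 ⇒ Q<K, forward
Step 1:
                  D         C
  I           0.503    0.6451
  C         -0.2895    0.1447
  E          0.2135    0.7898
  solve Keq expr → x = 0.1447; check Q = 17.32

[C]_eq = 0.7898 M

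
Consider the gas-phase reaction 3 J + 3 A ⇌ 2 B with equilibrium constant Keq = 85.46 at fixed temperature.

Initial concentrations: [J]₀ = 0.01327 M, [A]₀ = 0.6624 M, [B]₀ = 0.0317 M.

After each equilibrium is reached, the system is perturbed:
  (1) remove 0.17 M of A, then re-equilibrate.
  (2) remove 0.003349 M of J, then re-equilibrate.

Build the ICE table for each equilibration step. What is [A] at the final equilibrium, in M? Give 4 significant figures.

[A]_eq = 0.5129 M

Q₀ = 1480 vs Keq = 85.46 ⇒ Q>K, reverse
Step 1:
                    J           A           B
  I           0.01327      0.6624      0.0317
  C            0.0136      0.0136   -0.009067
  E           0.02687       0.676     0.02263
  solve Keq expr → x = -0.004534; check Q = 85.46
Then remove 0.17 M of A.
Step 2:
                    J           A           B
  I           0.02687       0.506     0.02263
  C          0.005052    0.005052   -0.003368
  E           0.03192      0.5111     0.01926
  solve Keq expr → x = -0.001684; check Q = 85.46
Then remove 0.003349 M of J.
Step 3:
                    J           A           B
  I           0.02857      0.5111     0.01926
  C          0.001856    0.001856   -0.001237
  E           0.03043      0.5129     0.01803
  solve Keq expr → x = -6.1875e-04; check Q = 85.46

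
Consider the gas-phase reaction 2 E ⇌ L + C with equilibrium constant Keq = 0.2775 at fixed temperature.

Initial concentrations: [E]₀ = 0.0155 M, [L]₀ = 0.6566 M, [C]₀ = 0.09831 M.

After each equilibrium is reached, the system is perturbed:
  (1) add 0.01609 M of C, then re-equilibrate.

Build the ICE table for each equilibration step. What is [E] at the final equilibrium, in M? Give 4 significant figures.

Q₀ = 268.7 vs Keq = 0.2775 ⇒ Q>K, reverse
Step 1:
                    E           L           C
  init         0.0155      0.6566     0.09831
  Δ            0.1651    -0.08254    -0.08254
  eq           0.1806      0.5741     0.01577
  solve Keq expr → x = -0.08254; check Q = 0.2775
Then add 0.01609 M of C.
Step 2:
                    E           L           C
  init         0.1806      0.5741     0.03186
  Δ           0.02287    -0.01144    -0.01144
  eq           0.2035      0.5626     0.02042
  solve Keq expr → x = -0.01144; check Q = 0.2775

[E]_eq = 0.2035 M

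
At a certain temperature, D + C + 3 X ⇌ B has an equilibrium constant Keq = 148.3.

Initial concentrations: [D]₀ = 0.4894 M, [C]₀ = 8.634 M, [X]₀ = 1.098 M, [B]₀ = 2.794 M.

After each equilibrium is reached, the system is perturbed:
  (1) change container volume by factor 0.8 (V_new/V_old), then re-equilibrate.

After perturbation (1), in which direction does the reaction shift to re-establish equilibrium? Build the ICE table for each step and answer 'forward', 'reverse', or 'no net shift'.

Direction: forward

Q₀ = 0.4995 vs Keq = 148.3 ⇒ Q<K, forward
Step 1:
                   D          C          X          B
  Initial     0.4894      8.634      1.098      2.794
  Change     -0.2888    -0.2888    -0.8664     0.2888
  Equil       0.2006      8.345     0.2316      3.083
  solve Keq expr → x = 0.2888; check Q = 148.3
Then change container volume by factor 0.8 (V_new/V_old).
Step 2:
                   D          C          X          B
  Initial     0.2507      10.43     0.2895      3.854
  Change    -0.02237   -0.02237    -0.0671    0.02237
  Equil       0.2284      10.41     0.2224      3.876
  solve Keq expr → x = 0.02237; check Q = 148.3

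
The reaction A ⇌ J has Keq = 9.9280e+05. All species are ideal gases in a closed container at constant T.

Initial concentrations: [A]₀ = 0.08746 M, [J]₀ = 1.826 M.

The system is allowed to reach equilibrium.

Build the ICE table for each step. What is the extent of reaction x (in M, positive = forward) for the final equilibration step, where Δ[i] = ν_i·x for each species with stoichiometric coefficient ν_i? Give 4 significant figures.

x = 0.08746 M

Q₀ = 20.88 vs Keq = 9.9280e+05 ⇒ Q<K, forward
Step 1:
                  A         J
  init      0.08746     1.826
  Δ        -0.08746   0.08746
  eq      1.9273e-06     1.913
  solve Keq expr → x = 0.08746; check Q = 9.9280e+05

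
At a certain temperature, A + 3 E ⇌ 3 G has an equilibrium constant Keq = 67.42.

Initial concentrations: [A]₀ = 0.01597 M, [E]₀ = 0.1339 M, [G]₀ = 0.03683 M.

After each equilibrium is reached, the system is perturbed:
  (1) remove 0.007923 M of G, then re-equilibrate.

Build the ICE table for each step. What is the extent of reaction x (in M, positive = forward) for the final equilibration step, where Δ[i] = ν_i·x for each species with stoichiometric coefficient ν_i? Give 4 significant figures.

x = 7.9602e-04 M

Q₀ = 1.303 vs Keq = 67.42 ⇒ Q<K, forward
Step 1:
                    A           E           G
  I           0.01597      0.1339     0.03683
  C          -0.01103    -0.03308     0.03308
  E          0.004944      0.1008     0.06991
  solve Keq expr → x = 0.01103; check Q = 67.42
Then remove 0.007923 M of G.
Step 2:
                    A           E           G
  I          0.004944      0.1008     0.06198
  C       -7.9602e-04   -0.002388    0.002388
  E          0.004148     0.09843     0.06437
  solve Keq expr → x = 7.9602e-04; check Q = 67.42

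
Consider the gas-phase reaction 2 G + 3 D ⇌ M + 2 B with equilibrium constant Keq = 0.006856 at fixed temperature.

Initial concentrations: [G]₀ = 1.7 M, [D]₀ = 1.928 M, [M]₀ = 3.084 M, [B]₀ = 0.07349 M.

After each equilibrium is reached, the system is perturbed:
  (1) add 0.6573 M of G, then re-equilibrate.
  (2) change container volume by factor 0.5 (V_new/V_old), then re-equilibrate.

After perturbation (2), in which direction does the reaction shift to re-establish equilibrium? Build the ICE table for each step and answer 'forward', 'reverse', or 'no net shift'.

Direction: forward

Q₀ = 8.0418e-04 vs Keq = 0.006856 ⇒ Q<K, forward
Step 1:
                    G           D           M           B
  I               1.7       1.928       3.084     0.07349
  C           -0.1029     -0.1544     0.05146      0.1029
  E             1.597       1.774       3.135      0.1764
  solve Keq expr → x = 0.05146; check Q = 0.006856
Then add 0.6573 M of G.
Step 2:
                    G           D           M           B
  I             2.254       1.774       3.135      0.1764
  C          -0.05063    -0.07594     0.02531     0.05063
  E             2.204       1.698       3.161       0.227
  solve Keq expr → x = 0.02531; check Q = 0.006856
Then change container volume by factor 0.5 (V_new/V_old).
Step 3:
                    G           D           M           B
  I             4.408       3.395       6.322      0.4541
  C           -0.2544     -0.3816      0.1272      0.2544
  E             4.153       3.014       6.449      0.7085
  solve Keq expr → x = 0.1272; check Q = 0.006856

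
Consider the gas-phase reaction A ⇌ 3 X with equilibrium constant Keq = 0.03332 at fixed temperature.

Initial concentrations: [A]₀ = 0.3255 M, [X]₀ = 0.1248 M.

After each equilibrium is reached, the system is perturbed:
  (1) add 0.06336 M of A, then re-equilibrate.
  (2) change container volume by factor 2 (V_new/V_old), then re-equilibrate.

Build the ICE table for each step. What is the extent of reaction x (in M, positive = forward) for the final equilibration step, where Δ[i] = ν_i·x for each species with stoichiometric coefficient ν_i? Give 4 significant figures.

Q₀ = 0.005972 vs Keq = 0.03332 ⇒ Q<K, forward
Step 1:
                   A          X
  Initial     0.3255     0.1248
  Change    -0.02986    0.08957
  Equil       0.2956     0.2144
  solve Keq expr → x = 0.02986; check Q = 0.03332
Then add 0.06336 M of A.
Step 2:
                   A          X
  Initial      0.359     0.2144
  Change   -0.004461    0.01338
  Equil       0.3545     0.2277
  solve Keq expr → x = 0.004461; check Q = 0.03332
Then change container volume by factor 2 (V_new/V_old).
Step 3:
                   A          X
  Initial     0.1773     0.1139
  Change    -0.01995    0.05984
  Equil       0.1573     0.1737
  solve Keq expr → x = 0.01995; check Q = 0.03332

x = 0.01995 M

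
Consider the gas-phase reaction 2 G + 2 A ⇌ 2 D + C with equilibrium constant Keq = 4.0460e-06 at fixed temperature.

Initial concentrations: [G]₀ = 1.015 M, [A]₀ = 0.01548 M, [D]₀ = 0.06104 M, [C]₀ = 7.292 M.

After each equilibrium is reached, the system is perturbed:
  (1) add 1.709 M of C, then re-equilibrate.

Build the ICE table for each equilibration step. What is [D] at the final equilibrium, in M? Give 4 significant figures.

[D]_eq = 5.5255e-05 M

Q₀ = 110.1 vs Keq = 4.0460e-06 ⇒ Q>K, reverse
Step 1:
                    G           A           D           C
  init          1.015     0.01548     0.06104       7.292
  Δ           0.06098     0.06098    -0.06098    -0.03049
  eq            1.076     0.07646  6.1409e-05       7.262
  solve Keq expr → x = -0.03049; check Q = 4.0460e-06
Then add 1.709 M of C.
Step 2:
                    G           A           D           C
  init          1.076     0.07646  6.1409e-05       8.971
  Δ        6.1536e-06  6.1536e-06 -6.1536e-06 -3.0768e-06
  eq            1.076     0.07646  5.5255e-05       8.971
  solve Keq expr → x = -3.0768e-06; check Q = 4.0460e-06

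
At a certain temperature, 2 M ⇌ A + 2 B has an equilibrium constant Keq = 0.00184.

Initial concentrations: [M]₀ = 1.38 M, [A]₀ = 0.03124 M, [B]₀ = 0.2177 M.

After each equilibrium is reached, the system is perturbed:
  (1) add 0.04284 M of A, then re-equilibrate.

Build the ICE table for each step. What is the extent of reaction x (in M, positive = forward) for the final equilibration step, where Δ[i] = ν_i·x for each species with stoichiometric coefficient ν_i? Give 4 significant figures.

Q₀ = 7.7745e-04 vs Keq = 0.00184 ⇒ Q<K, forward
Step 1:
                  M         A         B
  I            1.38   0.03124    0.2177
  C        -0.03846   0.01923   0.03846
  E           1.342   0.05047    0.2562
  solve Keq expr → x = 0.01923; check Q = 0.00184
Then add 0.04284 M of A.
Step 2:
                  M         A         B
  I           1.342   0.09331    0.2562
  C         0.03857  -0.01928  -0.03857
  E            1.38   0.07402    0.2176
  solve Keq expr → x = -0.01928; check Q = 0.00184

x = -0.01928 M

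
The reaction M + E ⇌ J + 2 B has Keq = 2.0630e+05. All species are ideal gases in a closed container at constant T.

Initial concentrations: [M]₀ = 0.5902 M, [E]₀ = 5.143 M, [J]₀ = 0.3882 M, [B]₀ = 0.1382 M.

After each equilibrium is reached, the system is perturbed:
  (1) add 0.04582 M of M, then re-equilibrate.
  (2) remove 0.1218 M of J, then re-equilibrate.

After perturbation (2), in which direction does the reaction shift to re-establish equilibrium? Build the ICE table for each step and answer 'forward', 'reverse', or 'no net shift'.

Q₀ = 0.002443 vs Keq = 2.0630e+05 ⇒ Q<K, forward
Step 1:
                  M         E         J         B
  Initial    0.5902     5.143    0.3882    0.1382
  Change    -0.5902   -0.5902    0.5902      1.18
  Equil   1.8112e-06     4.553    0.9784     1.319
  solve Keq expr → x = 0.5902; check Q = 2.0630e+05
Then add 0.04582 M of M.
Step 2:
                  M         E         J         B
  Initial   0.04582     4.553    0.9784     1.319
  Change   -0.04582  -0.04582   0.04582   0.09164
  Equil   2.1907e-06     4.507     1.024      1.41
  solve Keq expr → x = 0.04582; check Q = 2.0630e+05
Then remove 0.1218 M of J.
Step 3:
                  M         E         J         B
  Initial 2.1907e-06     4.507    0.9024      1.41
  Change  -2.6052e-07 -2.6052e-07 2.6052e-07 5.2104e-07
  Equil   1.9302e-06     4.507    0.9024      1.41
  solve Keq expr → x = 2.6052e-07; check Q = 2.0630e+05

Direction: forward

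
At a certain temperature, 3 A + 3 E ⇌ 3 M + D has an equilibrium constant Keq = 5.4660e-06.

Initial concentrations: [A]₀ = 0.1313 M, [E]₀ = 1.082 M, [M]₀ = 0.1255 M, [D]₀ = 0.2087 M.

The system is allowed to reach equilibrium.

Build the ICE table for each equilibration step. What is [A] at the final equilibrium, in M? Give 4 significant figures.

[A]_eq = 0.2474 M

Q₀ = 0.1439 vs Keq = 5.4660e-06 ⇒ Q>K, reverse
Step 1:
                   A          E          M          D
  init        0.1313      1.082     0.1255     0.2087
  Δ           0.1161     0.1161    -0.1161   -0.03869
  eq          0.2474      1.198   0.009424       0.17
  solve Keq expr → x = -0.03869; check Q = 5.4660e-06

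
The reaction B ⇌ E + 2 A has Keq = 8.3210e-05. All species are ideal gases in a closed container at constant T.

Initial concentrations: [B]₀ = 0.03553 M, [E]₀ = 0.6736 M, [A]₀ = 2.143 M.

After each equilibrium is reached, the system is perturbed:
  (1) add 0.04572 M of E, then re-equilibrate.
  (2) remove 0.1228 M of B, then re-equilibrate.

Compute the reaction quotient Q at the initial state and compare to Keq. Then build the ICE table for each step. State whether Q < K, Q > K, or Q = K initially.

Q₀ = 87.07 vs Keq = 8.3210e-05 ⇒ Q>K, reverse
Step 1:
                  B         E         A
  Initial   0.03553    0.6736     2.143
  Change     0.6735   -0.6735    -1.347
  Equil       0.709 9.3118e-05     0.796
  solve Keq expr → x = -0.6735; check Q = 8.3210e-05
Then add 0.04572 M of E.
Step 2:
                  B         E         A
  Initial     0.709   0.04581     0.796
  Change    0.04569  -0.04569  -0.09137
  Equil      0.7547 1.2649e-04    0.7046
  solve Keq expr → x = -0.04569; check Q = 8.3210e-05
Then remove 0.1228 M of B.
Step 3:
                  B         E         A
  Initial    0.6319 1.2649e-04    0.7046
  Change  2.0565e-05 -2.0565e-05 -4.1131e-05
  Equil      0.6319 1.0593e-04    0.7046
  solve Keq expr → x = -2.0565e-05; check Q = 8.3210e-05

Q₀ = 87.07; Q > K (proceeds reverse)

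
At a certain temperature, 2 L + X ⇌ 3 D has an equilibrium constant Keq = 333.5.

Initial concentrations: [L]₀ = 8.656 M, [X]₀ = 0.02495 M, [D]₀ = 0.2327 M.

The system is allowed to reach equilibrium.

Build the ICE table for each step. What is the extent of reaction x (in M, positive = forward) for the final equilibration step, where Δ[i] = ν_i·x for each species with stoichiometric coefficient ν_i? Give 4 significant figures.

x = 0.02495 M

Q₀ = 0.00674 vs Keq = 333.5 ⇒ Q<K, forward
Step 1:
                   L          X          D
  I            8.656    0.02495     0.2327
  C          -0.0499   -0.02495    0.07485
  E            8.606 1.1777e-06     0.3075
  solve Keq expr → x = 0.02495; check Q = 333.5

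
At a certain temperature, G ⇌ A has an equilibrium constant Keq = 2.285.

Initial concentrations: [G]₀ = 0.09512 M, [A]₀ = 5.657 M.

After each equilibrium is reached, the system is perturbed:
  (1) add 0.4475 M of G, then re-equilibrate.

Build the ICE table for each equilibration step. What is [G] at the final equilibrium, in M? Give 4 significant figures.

[G]_eq = 1.887 M

Q₀ = 59.47 vs Keq = 2.285 ⇒ Q>K, reverse
Step 1:
                  G         A
  I         0.09512     5.657
  C           1.656    -1.656
  E           1.751     4.001
  solve Keq expr → x = -1.656; check Q = 2.285
Then add 0.4475 M of G.
Step 2:
                  G         A
  I           2.199     4.001
  C         -0.3113    0.3113
  E           1.887     4.312
  solve Keq expr → x = 0.3113; check Q = 2.285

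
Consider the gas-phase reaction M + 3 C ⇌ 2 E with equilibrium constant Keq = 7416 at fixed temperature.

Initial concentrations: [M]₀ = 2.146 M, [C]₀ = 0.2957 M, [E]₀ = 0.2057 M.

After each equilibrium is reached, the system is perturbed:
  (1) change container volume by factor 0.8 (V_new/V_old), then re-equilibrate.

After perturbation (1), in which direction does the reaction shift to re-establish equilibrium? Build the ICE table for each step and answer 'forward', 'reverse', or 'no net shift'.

Direction: forward

Q₀ = 0.7626 vs Keq = 7416 ⇒ Q<K, forward
Step 1:
                  M         C         E
  I           2.146    0.2957    0.2057
  C        -0.09141   -0.2742    0.1828
  E           2.055   0.02148    0.3885
  solve Keq expr → x = 0.09141; check Q = 7416
Then change container volume by factor 0.8 (V_new/V_old).
Step 2:
                  M         C         E
  I           2.568   0.02685    0.4856
  C        -0.00121  -0.00363   0.00242
  E           2.567   0.02322    0.4881
  solve Keq expr → x = 0.00121; check Q = 7416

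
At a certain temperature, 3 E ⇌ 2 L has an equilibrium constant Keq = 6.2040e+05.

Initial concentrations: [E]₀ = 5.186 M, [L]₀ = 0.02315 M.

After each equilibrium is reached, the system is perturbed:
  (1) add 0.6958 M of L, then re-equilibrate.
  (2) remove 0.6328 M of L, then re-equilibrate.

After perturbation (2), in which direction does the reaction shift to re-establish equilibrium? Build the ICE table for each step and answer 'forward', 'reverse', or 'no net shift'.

Q₀ = 3.8424e-06 vs Keq = 6.2040e+05 ⇒ Q<K, forward
Step 1:
                    E           L
  init          5.186     0.02315
  Δ            -5.159       3.439
  eq          0.02684       3.463
  solve Keq expr → x = 1.72; check Q = 6.2040e+05
Then add 0.6958 M of L.
Step 2:
                    E           L
  init        0.02684       4.158
  Δ          0.003473   -0.002315
  eq          0.03031       4.156
  solve Keq expr → x = -0.001158; check Q = 6.2040e+05
Then remove 0.6328 M of L.
Step 3:
                    E           L
  init        0.03031       3.523
  Δ          -0.00315      0.0021
  eq          0.02716       3.525
  solve Keq expr → x = 0.00105; check Q = 6.2040e+05

Direction: forward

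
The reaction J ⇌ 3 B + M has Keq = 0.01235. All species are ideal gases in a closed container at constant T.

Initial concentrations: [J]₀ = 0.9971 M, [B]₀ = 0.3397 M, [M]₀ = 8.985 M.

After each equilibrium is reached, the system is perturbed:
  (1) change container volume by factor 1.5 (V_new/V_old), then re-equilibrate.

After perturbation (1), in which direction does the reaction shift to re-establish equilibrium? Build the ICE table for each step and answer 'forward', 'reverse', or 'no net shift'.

Q₀ = 0.3532 vs Keq = 0.01235 ⇒ Q>K, reverse
Step 1:
                   J          B          M
  I           0.9971     0.3397      8.985
  C          0.07519    -0.2256   -0.07519
  E            1.072     0.1141       8.91
  solve Keq expr → x = -0.07519; check Q = 0.01235
Then change container volume by factor 1.5 (V_new/V_old).
Step 2:
                   J          B          M
  I           0.7149    0.07608       5.94
  C         -0.01243     0.0373    0.01243
  E           0.7024     0.1134      5.952
  solve Keq expr → x = 0.01243; check Q = 0.01235

Direction: forward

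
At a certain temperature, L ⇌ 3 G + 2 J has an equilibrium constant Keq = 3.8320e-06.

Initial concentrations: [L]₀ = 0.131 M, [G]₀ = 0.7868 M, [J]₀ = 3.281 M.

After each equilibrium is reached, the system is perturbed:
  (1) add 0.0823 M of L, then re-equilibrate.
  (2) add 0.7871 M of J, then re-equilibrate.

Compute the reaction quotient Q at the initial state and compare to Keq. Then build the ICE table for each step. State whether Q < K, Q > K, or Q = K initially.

Q₀ = 40.03 vs Keq = 3.8320e-06 ⇒ Q>K, reverse
Step 1:
                   L          G          J
  Initial      0.131     0.7868      3.281
  Change      0.2603     -0.781    -0.5207
  Equil       0.3913   0.005817       2.76
  solve Keq expr → x = -0.2603; check Q = 3.8320e-06
Then add 0.0823 M of L.
Step 2:
                   L          G          J
  Initial     0.4736   0.005817       2.76
  Change  -1.2706e-04 3.8119e-04 2.5412e-04
  Equil       0.4735   0.006198      2.761
  solve Keq expr → x = 1.2706e-04; check Q = 3.8320e-06
Then add 0.7871 M of J.
Step 3:
                   L          G          J
  Initial     0.4735   0.006198      3.548
  Change  3.1756e-04 -9.5267e-04 -6.3512e-04
  Equil       0.4738   0.005245      3.547
  solve Keq expr → x = -3.1756e-04; check Q = 3.8320e-06

Q₀ = 40.03; Q > K (proceeds reverse)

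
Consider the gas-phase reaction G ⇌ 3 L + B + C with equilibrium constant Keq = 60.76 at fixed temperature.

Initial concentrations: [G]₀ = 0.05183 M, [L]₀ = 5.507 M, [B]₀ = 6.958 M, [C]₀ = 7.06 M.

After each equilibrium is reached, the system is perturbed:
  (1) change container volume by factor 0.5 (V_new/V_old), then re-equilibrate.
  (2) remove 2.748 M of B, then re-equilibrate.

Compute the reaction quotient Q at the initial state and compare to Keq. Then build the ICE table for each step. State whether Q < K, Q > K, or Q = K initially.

Q₀ = 1.5829e+05 vs Keq = 60.76 ⇒ Q>K, reverse
Step 1:
                  G         L         B         C
  Initial   0.05183     5.507     6.958      7.06
  Change       1.37    -4.111     -1.37     -1.37
  Equil       1.422     1.396     5.588      5.69
  solve Keq expr → x = -1.37; check Q = 60.76
Then change container volume by factor 0.5 (V_new/V_old).
Step 2:
                  G         L         B         C
  Initial     2.845     2.791     11.18     11.38
  Change      0.527    -1.581    -0.527    -0.527
  Equil       3.372      1.21     10.65     10.85
  solve Keq expr → x = -0.527; check Q = 60.76
Then remove 2.748 M of B.
Step 3:
                  G         L         B         C
  Initial     3.372      1.21       7.9     10.85
  Change   -0.03921    0.1176   0.03921   0.03921
  Equil       3.332     1.328     7.939     10.89
  solve Keq expr → x = 0.03921; check Q = 60.76

Q₀ = 1.5829e+05; Q > K (proceeds reverse)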